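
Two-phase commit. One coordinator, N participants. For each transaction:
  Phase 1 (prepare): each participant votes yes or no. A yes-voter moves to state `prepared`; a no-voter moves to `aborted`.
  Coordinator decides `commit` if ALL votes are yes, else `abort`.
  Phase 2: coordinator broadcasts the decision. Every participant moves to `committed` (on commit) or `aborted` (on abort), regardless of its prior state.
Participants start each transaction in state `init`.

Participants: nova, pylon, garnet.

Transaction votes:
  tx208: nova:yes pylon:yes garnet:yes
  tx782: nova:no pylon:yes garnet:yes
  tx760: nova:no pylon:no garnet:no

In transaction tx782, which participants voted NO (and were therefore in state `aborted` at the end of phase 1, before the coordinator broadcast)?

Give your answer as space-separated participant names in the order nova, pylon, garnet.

Txn tx782 phase 1: nova no -> aborted; pylon yes -> prepared; garnet yes -> prepared

Answer: nova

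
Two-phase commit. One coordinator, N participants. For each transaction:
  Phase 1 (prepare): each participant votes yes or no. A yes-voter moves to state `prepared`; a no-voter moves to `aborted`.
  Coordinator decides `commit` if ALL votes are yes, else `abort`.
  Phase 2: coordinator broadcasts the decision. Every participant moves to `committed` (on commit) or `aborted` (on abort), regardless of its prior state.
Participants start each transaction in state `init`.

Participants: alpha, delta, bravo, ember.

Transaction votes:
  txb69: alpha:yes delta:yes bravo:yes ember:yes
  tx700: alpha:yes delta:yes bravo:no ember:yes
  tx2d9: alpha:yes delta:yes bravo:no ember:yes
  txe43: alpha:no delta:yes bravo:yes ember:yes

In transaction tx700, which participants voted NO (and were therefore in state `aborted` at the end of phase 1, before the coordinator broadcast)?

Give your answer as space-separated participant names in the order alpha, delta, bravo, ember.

Answer: bravo

Derivation:
Txn tx700 phase 1: alpha yes -> prepared; delta yes -> prepared; bravo no -> aborted; ember yes -> prepared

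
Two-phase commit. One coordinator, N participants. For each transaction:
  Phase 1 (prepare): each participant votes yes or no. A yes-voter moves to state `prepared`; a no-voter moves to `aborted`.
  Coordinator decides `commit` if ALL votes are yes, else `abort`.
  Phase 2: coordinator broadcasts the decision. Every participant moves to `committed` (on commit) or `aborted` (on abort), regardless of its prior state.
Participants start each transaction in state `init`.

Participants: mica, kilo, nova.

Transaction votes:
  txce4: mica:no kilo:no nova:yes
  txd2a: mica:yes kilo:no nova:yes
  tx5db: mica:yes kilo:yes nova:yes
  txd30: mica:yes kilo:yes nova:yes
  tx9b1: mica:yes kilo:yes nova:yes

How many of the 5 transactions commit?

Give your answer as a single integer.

txce4: no from mica, kilo -> abort (commits=0)
txd2a: no from kilo -> abort (commits=0)
tx5db: all yes -> commit (commits=1)
txd30: all yes -> commit (commits=2)
tx9b1: all yes -> commit (commits=3)

Answer: 3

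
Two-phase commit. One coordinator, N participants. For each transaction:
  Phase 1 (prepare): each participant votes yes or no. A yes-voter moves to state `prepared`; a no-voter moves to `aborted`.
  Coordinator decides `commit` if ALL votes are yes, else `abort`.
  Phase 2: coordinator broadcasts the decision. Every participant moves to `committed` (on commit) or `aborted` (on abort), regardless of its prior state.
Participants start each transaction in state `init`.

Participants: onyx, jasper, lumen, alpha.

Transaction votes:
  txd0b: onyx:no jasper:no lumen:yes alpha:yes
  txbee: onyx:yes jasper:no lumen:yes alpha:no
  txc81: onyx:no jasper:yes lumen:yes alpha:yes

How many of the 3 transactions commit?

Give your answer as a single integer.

txd0b: no from onyx, jasper -> abort (commits=0)
txbee: no from jasper, alpha -> abort (commits=0)
txc81: no from onyx -> abort (commits=0)

Answer: 0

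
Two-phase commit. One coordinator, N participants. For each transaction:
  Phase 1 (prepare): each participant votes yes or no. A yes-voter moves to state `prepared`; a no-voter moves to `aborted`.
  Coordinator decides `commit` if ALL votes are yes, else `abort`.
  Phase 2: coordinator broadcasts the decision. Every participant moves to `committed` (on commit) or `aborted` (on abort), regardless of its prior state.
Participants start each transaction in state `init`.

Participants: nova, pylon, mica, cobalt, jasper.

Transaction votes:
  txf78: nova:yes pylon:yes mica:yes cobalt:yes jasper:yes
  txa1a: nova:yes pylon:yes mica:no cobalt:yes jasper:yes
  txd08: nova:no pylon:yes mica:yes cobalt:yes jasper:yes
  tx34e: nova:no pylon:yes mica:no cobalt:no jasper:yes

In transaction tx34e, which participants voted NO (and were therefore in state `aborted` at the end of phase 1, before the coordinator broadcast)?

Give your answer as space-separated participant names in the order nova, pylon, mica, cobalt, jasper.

Answer: nova mica cobalt

Derivation:
Txn tx34e phase 1: nova no -> aborted; pylon yes -> prepared; mica no -> aborted; cobalt no -> aborted; jasper yes -> prepared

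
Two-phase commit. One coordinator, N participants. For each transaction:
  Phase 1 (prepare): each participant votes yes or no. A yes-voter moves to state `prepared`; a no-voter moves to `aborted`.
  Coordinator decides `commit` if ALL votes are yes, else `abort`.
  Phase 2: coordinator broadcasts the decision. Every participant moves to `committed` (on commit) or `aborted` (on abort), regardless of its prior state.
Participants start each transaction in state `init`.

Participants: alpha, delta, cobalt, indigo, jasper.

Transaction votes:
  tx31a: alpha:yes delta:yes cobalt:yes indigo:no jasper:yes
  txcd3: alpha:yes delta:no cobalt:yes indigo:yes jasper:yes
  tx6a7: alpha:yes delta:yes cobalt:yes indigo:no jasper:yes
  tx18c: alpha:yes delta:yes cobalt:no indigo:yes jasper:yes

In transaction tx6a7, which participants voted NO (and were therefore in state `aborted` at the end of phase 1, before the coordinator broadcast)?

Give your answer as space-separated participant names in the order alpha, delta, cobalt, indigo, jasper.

Txn tx6a7 phase 1: alpha yes -> prepared; delta yes -> prepared; cobalt yes -> prepared; indigo no -> aborted; jasper yes -> prepared

Answer: indigo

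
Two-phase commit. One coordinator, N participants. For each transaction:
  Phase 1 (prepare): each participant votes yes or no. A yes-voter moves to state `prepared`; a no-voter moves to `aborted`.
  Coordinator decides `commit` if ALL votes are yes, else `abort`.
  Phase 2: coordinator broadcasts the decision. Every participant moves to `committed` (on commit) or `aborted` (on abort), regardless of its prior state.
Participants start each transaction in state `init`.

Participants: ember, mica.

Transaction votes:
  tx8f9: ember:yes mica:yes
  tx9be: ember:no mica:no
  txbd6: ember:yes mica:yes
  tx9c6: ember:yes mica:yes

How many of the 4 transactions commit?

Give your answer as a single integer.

Answer: 3

Derivation:
tx8f9: all yes -> commit (commits=1)
tx9be: no from ember, mica -> abort (commits=1)
txbd6: all yes -> commit (commits=2)
tx9c6: all yes -> commit (commits=3)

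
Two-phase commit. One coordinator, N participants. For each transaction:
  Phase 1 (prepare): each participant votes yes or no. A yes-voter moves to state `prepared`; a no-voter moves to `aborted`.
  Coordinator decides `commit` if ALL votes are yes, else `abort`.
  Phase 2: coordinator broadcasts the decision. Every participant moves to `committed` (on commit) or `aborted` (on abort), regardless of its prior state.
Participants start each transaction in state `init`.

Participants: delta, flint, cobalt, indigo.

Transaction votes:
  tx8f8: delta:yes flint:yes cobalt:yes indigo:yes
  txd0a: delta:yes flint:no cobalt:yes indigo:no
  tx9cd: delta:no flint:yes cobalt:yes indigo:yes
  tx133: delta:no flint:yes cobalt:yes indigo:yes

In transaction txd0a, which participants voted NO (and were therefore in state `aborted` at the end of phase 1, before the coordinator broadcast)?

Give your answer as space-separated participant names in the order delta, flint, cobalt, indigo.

Txn txd0a phase 1: delta yes -> prepared; flint no -> aborted; cobalt yes -> prepared; indigo no -> aborted

Answer: flint indigo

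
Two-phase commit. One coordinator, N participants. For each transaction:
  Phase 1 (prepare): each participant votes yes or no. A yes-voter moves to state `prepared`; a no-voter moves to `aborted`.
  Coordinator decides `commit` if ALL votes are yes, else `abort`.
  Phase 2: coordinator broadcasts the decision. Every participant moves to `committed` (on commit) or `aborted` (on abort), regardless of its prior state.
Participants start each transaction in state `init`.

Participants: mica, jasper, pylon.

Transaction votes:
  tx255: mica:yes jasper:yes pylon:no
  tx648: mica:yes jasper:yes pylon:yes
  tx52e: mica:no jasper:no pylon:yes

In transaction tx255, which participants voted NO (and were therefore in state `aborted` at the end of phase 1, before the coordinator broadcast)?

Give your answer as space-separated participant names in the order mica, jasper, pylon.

Answer: pylon

Derivation:
Txn tx255 phase 1: mica yes -> prepared; jasper yes -> prepared; pylon no -> aborted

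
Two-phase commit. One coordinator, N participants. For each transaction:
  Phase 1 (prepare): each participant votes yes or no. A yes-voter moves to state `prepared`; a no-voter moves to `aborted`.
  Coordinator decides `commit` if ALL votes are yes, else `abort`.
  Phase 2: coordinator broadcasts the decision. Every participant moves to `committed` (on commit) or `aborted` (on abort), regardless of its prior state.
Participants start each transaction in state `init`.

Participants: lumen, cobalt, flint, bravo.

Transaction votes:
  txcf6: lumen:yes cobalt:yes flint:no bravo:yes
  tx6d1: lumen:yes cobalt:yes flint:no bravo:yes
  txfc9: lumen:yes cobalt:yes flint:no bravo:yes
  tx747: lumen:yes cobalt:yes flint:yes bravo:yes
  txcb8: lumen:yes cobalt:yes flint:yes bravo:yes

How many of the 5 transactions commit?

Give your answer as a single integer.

txcf6: no from flint -> abort (commits=0)
tx6d1: no from flint -> abort (commits=0)
txfc9: no from flint -> abort (commits=0)
tx747: all yes -> commit (commits=1)
txcb8: all yes -> commit (commits=2)

Answer: 2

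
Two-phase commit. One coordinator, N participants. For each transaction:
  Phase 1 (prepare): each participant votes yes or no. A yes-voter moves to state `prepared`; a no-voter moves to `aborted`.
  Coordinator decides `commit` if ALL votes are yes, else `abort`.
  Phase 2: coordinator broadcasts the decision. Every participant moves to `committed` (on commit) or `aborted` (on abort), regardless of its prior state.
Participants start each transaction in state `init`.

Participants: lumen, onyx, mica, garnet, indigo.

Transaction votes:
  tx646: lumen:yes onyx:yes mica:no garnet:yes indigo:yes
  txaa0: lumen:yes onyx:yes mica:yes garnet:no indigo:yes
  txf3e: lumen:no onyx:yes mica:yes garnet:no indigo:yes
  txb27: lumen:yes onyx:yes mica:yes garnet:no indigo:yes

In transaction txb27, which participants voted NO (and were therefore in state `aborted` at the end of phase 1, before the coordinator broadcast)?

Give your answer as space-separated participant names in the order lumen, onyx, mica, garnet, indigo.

Txn txb27 phase 1: lumen yes -> prepared; onyx yes -> prepared; mica yes -> prepared; garnet no -> aborted; indigo yes -> prepared

Answer: garnet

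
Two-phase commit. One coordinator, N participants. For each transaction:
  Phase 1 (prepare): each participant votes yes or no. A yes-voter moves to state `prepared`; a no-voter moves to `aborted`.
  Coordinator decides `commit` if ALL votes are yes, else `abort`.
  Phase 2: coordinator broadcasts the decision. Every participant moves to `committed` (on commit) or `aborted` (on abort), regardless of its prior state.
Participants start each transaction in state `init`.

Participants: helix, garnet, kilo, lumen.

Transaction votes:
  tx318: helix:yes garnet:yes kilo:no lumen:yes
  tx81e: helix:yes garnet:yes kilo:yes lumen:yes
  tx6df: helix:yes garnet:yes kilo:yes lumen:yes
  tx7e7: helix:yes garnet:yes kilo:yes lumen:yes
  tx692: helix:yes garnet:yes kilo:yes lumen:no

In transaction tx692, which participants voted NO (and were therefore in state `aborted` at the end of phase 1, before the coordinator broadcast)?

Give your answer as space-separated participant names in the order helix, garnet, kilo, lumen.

Txn tx692 phase 1: helix yes -> prepared; garnet yes -> prepared; kilo yes -> prepared; lumen no -> aborted

Answer: lumen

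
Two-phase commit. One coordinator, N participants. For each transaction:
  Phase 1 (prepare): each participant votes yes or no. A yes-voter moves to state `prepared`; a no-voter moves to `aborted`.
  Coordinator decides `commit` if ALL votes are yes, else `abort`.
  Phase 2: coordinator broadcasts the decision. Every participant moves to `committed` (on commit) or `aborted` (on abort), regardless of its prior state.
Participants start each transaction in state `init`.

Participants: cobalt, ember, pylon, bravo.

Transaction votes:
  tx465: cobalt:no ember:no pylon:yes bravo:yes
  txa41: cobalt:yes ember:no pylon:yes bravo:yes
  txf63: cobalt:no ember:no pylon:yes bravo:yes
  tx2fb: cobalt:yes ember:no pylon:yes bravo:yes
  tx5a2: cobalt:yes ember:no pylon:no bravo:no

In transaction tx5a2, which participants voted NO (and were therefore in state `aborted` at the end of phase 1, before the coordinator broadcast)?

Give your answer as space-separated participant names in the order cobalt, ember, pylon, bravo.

Answer: ember pylon bravo

Derivation:
Txn tx5a2 phase 1: cobalt yes -> prepared; ember no -> aborted; pylon no -> aborted; bravo no -> aborted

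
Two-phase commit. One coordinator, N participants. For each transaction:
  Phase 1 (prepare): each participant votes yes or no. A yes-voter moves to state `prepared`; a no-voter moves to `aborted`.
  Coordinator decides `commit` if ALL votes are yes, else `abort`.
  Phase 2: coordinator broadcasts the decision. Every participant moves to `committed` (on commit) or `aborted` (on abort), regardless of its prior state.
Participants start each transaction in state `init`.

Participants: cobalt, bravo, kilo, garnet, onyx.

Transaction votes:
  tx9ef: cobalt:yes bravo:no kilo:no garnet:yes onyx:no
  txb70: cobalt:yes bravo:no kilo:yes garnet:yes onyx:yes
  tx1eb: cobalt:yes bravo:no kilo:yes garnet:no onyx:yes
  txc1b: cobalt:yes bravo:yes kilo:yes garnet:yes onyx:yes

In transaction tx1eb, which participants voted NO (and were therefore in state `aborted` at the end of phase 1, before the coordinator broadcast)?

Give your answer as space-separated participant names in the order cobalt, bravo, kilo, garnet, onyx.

Answer: bravo garnet

Derivation:
Txn tx1eb phase 1: cobalt yes -> prepared; bravo no -> aborted; kilo yes -> prepared; garnet no -> aborted; onyx yes -> prepared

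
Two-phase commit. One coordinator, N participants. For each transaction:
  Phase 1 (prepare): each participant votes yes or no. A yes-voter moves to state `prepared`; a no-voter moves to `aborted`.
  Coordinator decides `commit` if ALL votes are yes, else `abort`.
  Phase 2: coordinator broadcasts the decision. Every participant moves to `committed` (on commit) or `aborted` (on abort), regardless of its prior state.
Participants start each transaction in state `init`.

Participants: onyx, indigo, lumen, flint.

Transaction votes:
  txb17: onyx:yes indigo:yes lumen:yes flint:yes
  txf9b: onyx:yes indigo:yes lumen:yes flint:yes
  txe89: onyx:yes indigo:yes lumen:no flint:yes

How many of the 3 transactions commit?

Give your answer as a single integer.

Answer: 2

Derivation:
txb17: all yes -> commit (commits=1)
txf9b: all yes -> commit (commits=2)
txe89: no from lumen -> abort (commits=2)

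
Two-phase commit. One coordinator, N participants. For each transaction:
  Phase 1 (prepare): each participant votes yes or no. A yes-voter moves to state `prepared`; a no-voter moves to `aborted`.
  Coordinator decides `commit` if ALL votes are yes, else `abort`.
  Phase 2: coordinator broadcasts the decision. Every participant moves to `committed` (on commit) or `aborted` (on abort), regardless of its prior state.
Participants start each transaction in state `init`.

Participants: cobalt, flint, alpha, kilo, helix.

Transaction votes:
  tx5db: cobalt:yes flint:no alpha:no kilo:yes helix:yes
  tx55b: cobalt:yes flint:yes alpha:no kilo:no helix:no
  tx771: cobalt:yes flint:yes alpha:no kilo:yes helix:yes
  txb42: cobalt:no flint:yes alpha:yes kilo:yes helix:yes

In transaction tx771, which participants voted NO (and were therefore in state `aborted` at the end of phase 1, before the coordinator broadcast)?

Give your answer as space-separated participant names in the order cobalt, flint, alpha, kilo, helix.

Txn tx771 phase 1: cobalt yes -> prepared; flint yes -> prepared; alpha no -> aborted; kilo yes -> prepared; helix yes -> prepared

Answer: alpha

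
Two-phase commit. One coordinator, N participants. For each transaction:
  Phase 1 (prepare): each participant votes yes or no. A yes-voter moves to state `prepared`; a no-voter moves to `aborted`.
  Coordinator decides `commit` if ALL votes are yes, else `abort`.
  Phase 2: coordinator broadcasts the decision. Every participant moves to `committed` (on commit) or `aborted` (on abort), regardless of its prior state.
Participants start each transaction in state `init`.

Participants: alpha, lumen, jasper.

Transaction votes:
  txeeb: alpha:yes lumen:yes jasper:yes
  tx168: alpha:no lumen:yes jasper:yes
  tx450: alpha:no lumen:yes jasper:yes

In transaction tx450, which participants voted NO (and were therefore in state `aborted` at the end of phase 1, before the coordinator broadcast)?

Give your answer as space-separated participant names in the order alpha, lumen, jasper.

Answer: alpha

Derivation:
Txn tx450 phase 1: alpha no -> aborted; lumen yes -> prepared; jasper yes -> prepared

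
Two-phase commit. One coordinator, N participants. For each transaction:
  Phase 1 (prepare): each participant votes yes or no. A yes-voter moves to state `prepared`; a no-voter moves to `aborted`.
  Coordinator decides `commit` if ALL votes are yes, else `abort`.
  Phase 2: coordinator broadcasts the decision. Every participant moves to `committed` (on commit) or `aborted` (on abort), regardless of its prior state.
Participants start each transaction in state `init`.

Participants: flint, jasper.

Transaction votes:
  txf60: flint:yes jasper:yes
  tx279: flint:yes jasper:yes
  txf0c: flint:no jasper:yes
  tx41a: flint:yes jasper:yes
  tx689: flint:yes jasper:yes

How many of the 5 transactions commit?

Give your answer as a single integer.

Answer: 4

Derivation:
txf60: all yes -> commit (commits=1)
tx279: all yes -> commit (commits=2)
txf0c: no from flint -> abort (commits=2)
tx41a: all yes -> commit (commits=3)
tx689: all yes -> commit (commits=4)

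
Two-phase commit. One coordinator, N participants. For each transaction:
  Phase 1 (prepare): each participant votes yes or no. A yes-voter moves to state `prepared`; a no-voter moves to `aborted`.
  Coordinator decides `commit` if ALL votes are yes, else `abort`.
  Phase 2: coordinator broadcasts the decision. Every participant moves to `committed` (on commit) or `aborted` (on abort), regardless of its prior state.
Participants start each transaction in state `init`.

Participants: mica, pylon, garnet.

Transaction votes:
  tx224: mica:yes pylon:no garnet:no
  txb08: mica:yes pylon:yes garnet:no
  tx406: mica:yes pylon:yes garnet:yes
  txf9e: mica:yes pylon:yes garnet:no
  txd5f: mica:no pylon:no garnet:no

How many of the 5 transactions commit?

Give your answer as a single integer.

tx224: no from pylon, garnet -> abort (commits=0)
txb08: no from garnet -> abort (commits=0)
tx406: all yes -> commit (commits=1)
txf9e: no from garnet -> abort (commits=1)
txd5f: no from mica, pylon, garnet -> abort (commits=1)

Answer: 1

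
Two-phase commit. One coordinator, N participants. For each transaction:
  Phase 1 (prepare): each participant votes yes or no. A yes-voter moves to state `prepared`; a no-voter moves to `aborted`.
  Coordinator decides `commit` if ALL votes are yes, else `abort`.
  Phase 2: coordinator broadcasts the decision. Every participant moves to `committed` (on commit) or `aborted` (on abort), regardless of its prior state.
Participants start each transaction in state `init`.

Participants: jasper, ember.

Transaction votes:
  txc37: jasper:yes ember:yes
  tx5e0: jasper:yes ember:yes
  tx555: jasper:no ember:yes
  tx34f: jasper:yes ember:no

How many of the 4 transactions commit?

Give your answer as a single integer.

Answer: 2

Derivation:
txc37: all yes -> commit (commits=1)
tx5e0: all yes -> commit (commits=2)
tx555: no from jasper -> abort (commits=2)
tx34f: no from ember -> abort (commits=2)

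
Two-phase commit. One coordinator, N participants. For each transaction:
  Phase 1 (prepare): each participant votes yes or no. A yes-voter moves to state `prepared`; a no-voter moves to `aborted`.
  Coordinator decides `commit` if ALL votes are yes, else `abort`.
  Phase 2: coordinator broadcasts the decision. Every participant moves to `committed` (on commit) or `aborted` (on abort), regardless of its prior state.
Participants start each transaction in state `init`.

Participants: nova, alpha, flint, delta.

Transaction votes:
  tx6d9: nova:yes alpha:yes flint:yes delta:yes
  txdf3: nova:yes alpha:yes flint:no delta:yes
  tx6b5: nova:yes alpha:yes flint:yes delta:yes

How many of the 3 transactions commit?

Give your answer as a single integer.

Answer: 2

Derivation:
tx6d9: all yes -> commit (commits=1)
txdf3: no from flint -> abort (commits=1)
tx6b5: all yes -> commit (commits=2)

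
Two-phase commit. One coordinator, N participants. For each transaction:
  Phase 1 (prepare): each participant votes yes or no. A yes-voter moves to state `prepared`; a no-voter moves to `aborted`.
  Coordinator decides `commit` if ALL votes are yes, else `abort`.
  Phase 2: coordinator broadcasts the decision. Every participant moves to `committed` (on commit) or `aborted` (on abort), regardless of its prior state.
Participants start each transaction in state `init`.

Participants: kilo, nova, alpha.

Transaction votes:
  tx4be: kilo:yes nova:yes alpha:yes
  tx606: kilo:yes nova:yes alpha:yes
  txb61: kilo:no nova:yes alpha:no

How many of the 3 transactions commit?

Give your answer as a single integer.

tx4be: all yes -> commit (commits=1)
tx606: all yes -> commit (commits=2)
txb61: no from kilo, alpha -> abort (commits=2)

Answer: 2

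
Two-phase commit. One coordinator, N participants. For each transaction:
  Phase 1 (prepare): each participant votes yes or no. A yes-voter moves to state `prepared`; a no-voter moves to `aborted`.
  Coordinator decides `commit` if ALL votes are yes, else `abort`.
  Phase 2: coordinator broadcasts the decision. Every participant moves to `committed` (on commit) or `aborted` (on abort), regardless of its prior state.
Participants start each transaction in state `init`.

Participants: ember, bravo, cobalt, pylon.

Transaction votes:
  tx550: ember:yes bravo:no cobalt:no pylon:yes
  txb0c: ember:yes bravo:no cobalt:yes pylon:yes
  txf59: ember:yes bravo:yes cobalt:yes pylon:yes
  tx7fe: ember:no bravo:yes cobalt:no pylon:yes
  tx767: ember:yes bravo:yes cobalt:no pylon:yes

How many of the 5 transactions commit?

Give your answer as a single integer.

Answer: 1

Derivation:
tx550: no from bravo, cobalt -> abort (commits=0)
txb0c: no from bravo -> abort (commits=0)
txf59: all yes -> commit (commits=1)
tx7fe: no from ember, cobalt -> abort (commits=1)
tx767: no from cobalt -> abort (commits=1)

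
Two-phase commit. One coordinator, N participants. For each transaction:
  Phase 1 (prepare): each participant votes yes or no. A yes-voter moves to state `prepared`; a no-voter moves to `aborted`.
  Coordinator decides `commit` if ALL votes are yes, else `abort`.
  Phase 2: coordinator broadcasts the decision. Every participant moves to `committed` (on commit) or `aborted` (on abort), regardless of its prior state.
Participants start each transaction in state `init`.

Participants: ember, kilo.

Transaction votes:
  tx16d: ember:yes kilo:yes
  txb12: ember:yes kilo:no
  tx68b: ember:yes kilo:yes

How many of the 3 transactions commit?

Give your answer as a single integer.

Answer: 2

Derivation:
tx16d: all yes -> commit (commits=1)
txb12: no from kilo -> abort (commits=1)
tx68b: all yes -> commit (commits=2)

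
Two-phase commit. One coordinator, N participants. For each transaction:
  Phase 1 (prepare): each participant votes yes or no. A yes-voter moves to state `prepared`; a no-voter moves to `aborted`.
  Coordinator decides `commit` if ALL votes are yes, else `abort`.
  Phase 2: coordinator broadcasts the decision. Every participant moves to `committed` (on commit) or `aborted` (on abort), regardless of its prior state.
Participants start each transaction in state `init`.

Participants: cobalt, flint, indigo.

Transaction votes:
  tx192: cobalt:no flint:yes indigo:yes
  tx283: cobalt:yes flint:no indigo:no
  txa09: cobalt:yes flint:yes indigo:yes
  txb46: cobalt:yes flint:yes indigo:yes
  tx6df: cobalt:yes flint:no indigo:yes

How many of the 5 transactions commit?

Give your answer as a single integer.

tx192: no from cobalt -> abort (commits=0)
tx283: no from flint, indigo -> abort (commits=0)
txa09: all yes -> commit (commits=1)
txb46: all yes -> commit (commits=2)
tx6df: no from flint -> abort (commits=2)

Answer: 2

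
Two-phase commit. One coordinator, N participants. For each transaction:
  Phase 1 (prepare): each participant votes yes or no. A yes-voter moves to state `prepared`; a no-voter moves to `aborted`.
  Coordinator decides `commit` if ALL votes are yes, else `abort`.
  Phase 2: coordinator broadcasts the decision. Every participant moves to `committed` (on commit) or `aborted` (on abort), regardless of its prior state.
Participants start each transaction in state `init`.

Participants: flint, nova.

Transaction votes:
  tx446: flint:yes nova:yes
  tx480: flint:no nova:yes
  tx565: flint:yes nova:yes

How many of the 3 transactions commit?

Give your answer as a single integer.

Answer: 2

Derivation:
tx446: all yes -> commit (commits=1)
tx480: no from flint -> abort (commits=1)
tx565: all yes -> commit (commits=2)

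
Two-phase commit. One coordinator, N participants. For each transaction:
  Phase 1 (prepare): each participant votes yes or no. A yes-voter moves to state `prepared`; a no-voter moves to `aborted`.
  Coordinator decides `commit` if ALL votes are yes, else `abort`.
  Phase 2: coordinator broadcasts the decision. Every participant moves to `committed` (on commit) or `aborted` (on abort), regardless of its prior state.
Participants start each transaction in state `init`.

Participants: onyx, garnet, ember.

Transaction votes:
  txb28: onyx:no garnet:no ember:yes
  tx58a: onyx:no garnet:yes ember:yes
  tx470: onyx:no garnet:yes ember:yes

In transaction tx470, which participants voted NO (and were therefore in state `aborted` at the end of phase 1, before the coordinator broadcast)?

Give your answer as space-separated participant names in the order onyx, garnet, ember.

Answer: onyx

Derivation:
Txn tx470 phase 1: onyx no -> aborted; garnet yes -> prepared; ember yes -> prepared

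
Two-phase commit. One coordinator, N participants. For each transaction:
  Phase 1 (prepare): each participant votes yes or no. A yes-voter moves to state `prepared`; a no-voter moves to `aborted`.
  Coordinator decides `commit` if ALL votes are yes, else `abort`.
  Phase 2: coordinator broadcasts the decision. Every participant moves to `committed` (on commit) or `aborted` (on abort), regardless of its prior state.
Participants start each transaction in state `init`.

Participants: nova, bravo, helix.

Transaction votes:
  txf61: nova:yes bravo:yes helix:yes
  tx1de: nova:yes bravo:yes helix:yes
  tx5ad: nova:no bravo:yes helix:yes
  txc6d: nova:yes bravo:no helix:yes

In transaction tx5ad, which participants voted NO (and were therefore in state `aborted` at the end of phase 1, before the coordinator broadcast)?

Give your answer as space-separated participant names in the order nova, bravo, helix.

Txn tx5ad phase 1: nova no -> aborted; bravo yes -> prepared; helix yes -> prepared

Answer: nova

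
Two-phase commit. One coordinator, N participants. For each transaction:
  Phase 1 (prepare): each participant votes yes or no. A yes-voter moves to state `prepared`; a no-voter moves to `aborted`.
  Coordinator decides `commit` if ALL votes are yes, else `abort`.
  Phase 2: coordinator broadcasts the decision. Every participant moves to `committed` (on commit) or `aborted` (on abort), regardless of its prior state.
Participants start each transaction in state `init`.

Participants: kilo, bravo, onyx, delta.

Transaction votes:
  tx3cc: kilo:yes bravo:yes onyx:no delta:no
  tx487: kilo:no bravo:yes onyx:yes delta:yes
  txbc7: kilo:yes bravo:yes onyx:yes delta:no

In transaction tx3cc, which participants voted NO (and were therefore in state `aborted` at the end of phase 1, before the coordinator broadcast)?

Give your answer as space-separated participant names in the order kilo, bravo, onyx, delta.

Txn tx3cc phase 1: kilo yes -> prepared; bravo yes -> prepared; onyx no -> aborted; delta no -> aborted

Answer: onyx delta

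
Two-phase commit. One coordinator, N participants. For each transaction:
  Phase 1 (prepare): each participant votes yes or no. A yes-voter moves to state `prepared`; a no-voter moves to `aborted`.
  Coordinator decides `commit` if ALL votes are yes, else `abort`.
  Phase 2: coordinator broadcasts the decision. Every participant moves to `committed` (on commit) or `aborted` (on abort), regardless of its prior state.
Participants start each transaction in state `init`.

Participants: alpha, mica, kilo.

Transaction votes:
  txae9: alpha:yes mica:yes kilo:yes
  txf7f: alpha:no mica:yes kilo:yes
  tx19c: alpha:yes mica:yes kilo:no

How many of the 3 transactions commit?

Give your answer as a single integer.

txae9: all yes -> commit (commits=1)
txf7f: no from alpha -> abort (commits=1)
tx19c: no from kilo -> abort (commits=1)

Answer: 1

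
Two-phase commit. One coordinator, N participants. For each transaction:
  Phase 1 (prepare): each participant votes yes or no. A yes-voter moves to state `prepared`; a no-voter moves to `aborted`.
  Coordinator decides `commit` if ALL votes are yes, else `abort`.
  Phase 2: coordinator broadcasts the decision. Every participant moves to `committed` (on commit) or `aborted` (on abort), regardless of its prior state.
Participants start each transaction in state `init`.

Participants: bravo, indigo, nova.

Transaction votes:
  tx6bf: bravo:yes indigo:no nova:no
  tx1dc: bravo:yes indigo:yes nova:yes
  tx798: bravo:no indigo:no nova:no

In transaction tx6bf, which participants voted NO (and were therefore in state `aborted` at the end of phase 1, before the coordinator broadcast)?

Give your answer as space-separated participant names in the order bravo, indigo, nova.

Answer: indigo nova

Derivation:
Txn tx6bf phase 1: bravo yes -> prepared; indigo no -> aborted; nova no -> aborted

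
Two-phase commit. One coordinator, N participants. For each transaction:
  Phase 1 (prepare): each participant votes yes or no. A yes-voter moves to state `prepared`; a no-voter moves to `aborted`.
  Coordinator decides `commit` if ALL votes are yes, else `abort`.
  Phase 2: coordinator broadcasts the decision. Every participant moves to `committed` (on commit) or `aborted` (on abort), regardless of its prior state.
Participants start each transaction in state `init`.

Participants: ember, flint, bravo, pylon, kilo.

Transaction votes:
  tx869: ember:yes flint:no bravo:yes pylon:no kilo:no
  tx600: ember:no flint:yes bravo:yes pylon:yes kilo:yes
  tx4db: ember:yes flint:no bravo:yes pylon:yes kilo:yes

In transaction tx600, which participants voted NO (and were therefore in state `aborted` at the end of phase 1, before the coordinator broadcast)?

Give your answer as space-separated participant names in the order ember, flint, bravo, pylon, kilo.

Txn tx600 phase 1: ember no -> aborted; flint yes -> prepared; bravo yes -> prepared; pylon yes -> prepared; kilo yes -> prepared

Answer: ember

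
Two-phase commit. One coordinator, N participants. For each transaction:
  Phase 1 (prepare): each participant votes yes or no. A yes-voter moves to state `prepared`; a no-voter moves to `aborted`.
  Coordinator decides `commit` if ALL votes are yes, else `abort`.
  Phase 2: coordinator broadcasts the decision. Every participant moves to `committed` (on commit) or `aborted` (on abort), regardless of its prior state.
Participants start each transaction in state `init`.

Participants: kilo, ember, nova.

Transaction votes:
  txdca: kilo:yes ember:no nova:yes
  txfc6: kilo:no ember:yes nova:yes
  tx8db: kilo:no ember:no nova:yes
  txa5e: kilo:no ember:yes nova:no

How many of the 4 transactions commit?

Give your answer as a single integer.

Answer: 0

Derivation:
txdca: no from ember -> abort (commits=0)
txfc6: no from kilo -> abort (commits=0)
tx8db: no from kilo, ember -> abort (commits=0)
txa5e: no from kilo, nova -> abort (commits=0)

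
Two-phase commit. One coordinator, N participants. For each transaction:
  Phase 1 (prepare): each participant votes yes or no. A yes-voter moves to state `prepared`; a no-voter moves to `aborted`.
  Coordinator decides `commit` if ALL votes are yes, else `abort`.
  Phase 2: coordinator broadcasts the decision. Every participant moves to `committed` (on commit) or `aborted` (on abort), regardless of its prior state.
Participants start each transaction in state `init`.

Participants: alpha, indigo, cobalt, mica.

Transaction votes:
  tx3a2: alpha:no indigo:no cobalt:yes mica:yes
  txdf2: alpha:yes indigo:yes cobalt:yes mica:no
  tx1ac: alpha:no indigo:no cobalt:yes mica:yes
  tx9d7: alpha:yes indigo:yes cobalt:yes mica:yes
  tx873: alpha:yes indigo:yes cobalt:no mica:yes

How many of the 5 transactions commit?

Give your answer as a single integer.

tx3a2: no from alpha, indigo -> abort (commits=0)
txdf2: no from mica -> abort (commits=0)
tx1ac: no from alpha, indigo -> abort (commits=0)
tx9d7: all yes -> commit (commits=1)
tx873: no from cobalt -> abort (commits=1)

Answer: 1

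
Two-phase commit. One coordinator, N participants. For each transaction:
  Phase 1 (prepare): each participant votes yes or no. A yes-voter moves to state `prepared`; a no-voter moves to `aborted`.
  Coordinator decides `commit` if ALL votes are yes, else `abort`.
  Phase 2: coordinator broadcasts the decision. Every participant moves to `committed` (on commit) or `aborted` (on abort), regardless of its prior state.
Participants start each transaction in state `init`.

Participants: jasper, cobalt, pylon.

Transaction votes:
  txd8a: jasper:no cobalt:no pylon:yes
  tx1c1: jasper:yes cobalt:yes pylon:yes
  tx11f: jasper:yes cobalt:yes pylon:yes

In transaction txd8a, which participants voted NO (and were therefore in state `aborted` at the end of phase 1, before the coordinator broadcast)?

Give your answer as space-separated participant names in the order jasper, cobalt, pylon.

Txn txd8a phase 1: jasper no -> aborted; cobalt no -> aborted; pylon yes -> prepared

Answer: jasper cobalt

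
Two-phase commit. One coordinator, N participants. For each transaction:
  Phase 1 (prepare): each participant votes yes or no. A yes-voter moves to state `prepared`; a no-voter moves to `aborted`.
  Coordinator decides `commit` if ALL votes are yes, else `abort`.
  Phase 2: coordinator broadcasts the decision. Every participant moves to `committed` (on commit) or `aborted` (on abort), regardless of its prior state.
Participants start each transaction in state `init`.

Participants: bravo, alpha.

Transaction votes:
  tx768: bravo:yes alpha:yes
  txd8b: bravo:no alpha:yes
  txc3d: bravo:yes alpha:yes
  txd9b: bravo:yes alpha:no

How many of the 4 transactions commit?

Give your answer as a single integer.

tx768: all yes -> commit (commits=1)
txd8b: no from bravo -> abort (commits=1)
txc3d: all yes -> commit (commits=2)
txd9b: no from alpha -> abort (commits=2)

Answer: 2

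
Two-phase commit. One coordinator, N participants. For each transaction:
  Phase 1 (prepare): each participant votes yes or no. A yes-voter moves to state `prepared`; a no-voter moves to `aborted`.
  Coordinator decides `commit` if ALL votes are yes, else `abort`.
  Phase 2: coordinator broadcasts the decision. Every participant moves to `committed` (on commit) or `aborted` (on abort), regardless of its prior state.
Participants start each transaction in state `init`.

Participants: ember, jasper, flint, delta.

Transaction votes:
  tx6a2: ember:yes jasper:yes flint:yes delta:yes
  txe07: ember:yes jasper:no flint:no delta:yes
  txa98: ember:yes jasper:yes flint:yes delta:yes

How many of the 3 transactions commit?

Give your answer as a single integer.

tx6a2: all yes -> commit (commits=1)
txe07: no from jasper, flint -> abort (commits=1)
txa98: all yes -> commit (commits=2)

Answer: 2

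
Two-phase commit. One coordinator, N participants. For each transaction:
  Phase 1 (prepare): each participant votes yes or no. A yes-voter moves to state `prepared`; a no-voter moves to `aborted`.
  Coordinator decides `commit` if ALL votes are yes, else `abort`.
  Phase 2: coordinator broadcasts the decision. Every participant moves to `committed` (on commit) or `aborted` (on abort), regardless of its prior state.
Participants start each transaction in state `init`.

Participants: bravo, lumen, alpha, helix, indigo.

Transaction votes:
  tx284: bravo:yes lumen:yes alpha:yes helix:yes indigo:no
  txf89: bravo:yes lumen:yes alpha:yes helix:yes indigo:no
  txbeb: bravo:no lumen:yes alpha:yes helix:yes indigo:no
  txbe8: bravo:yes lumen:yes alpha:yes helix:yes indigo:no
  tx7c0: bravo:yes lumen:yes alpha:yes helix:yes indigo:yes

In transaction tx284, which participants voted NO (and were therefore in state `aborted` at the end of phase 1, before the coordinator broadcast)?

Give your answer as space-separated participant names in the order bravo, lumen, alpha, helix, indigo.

Txn tx284 phase 1: bravo yes -> prepared; lumen yes -> prepared; alpha yes -> prepared; helix yes -> prepared; indigo no -> aborted

Answer: indigo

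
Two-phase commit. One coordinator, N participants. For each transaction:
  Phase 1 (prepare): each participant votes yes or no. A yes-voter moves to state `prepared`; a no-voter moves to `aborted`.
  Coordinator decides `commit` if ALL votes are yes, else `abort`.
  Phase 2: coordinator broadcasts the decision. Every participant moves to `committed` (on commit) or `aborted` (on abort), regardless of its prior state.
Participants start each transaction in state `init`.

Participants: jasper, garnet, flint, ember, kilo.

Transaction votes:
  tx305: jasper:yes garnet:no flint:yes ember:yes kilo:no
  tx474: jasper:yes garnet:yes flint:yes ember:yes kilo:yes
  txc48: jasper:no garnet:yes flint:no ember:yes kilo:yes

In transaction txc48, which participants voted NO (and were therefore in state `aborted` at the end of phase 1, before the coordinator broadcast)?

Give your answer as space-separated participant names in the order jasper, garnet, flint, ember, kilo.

Txn txc48 phase 1: jasper no -> aborted; garnet yes -> prepared; flint no -> aborted; ember yes -> prepared; kilo yes -> prepared

Answer: jasper flint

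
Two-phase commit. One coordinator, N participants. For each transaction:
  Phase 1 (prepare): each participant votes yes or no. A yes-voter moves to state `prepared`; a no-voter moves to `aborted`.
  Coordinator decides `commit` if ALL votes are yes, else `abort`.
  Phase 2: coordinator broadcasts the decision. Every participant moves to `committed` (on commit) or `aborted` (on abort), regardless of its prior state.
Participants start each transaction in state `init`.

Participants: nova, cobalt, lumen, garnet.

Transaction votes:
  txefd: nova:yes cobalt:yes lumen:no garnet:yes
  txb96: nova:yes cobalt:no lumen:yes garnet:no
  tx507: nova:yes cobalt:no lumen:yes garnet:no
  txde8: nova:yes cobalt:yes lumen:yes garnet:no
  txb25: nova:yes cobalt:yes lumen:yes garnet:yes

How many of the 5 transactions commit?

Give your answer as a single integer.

txefd: no from lumen -> abort (commits=0)
txb96: no from cobalt, garnet -> abort (commits=0)
tx507: no from cobalt, garnet -> abort (commits=0)
txde8: no from garnet -> abort (commits=0)
txb25: all yes -> commit (commits=1)

Answer: 1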